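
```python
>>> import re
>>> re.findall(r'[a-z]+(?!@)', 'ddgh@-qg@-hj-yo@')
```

['ddg', 'q', 'hj', 'y']

The negative lookahead/lookbehind blocks any match where the forbidden context is present.
Walking the string: at [0:3] → 'ddg'; at [6:7] → 'q'; at [10:12] → 'hj'; at [13:14] → 'y'.
No capturing groups, so `findall` returns the 4 full match strings.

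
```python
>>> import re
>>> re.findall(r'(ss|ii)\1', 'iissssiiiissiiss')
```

['ss', 'ii']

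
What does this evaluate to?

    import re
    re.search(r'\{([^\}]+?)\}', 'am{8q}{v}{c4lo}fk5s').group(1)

'8q'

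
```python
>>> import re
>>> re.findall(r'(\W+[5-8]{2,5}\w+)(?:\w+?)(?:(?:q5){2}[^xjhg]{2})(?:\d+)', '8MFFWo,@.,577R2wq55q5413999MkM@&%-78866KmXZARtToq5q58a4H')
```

['@&%-78866KmXZARtT']

This matches one or more of a non-word character, then 2 to 5 of a character in [5-8], then one or more of a word character (captured); then one or more of a word character (lazy) (non-capturing group); then the literal 'q5' repeated 2 times, then exactly 2 of any character except [xjhg] (non-capturing group); then one or more of a digit (non-capturing group).
Walking the string: at [30:55] match '@&%-78866KmXZARtToq5q58a4', group 1 = '@&%-78866KmXZARtT'.
Because there's exactly one group, `findall` drops the full match and keeps group 1 from the one hit.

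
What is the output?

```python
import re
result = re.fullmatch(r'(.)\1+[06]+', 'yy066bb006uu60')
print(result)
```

None

The backreference `\1` re-matches whatever the first group consumed, character for character.
`re.fullmatch` is like wrapping the pattern in `^…$` (in single-line mode).
Here there's no way to consume every character, so the call returns None.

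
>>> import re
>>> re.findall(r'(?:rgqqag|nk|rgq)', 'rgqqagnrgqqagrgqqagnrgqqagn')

Branches in `(...|...)` are attempted left-to-right; the first branch that allows the whole pattern to succeed is taken.
Scanning left to right: at [0:6] → 'rgqqag'; at [7:13] → 'rgqqag'; at [13:19] → 'rgqqag'; at [20:26] → 'rgqqag'.
No capturing groups, so `findall` returns the 4 full match strings.

['rgqqag', 'rgqqag', 'rgqqag', 'rgqqag']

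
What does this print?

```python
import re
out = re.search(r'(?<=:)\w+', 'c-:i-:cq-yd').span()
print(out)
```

Lookahead/lookbehind check context without consuming it, so the matched span excludes the asserted characters.
Unlike `match`, `search` isn't anchored — it looks for the pattern anywhere in the string.
The match spans [3:4] → 'i'.

(3, 4)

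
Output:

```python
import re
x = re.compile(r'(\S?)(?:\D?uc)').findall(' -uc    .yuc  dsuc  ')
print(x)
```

Pattern: optionally a non-whitespace character (captured); then optionally a non-digit, then the literal 'uc' (non-capturing group).
Matches: at [1:4] match '-uc', group 1 = '-'; at [8:12] match '.yuc', group 1 = '.'; at [14:18] match 'dsuc', group 1 = 'd'.
One capturing group, so `findall` returns just the captured substring from each match — 3 in all.

['-', '.', 'd']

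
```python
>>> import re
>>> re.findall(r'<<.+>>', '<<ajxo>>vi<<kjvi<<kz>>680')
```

['<<ajxo>>vi<<kjvi<<kz>>']

Matches: at [0:22] → '<<ajxo>>vi<<kjvi<<kz>>'.
No capturing groups, so `findall` returns the 1 full match string.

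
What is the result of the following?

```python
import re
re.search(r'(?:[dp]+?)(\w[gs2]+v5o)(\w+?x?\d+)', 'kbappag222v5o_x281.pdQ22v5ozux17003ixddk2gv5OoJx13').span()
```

Pattern: one or more of one of [dp] (lazy) (non-capturing group); then a word character, then one or more of one of [gs2], then the literal 'v5o' (captured); then one or more of a word character (lazy), then optionally the literal 'x', then one or more of a digit (captured).
Unlike `match`, `search` isn't anchored — it looks for the pattern anywhere in the string.
The match spans [3:18] → 'ppag222v5o_x281'.
Captured: group 1 = 'ag222v5o', group 2 = '_x281'.

(3, 18)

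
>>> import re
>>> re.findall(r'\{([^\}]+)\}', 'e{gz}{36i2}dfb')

['gz', '36i2']

Scanning left to right: at [1:5] match '{gz}', group 1 = 'gz'; at [5:11] match '{36i2}', group 1 = '36i2'.
With a single group, `findall` returns only what that group captured — 2 items.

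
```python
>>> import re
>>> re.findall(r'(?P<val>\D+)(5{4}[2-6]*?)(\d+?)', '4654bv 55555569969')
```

This matches one or more of a non-digit (captured as 'val'); then exactly 4 of the literal '5', then zero or more of a character in [2-6] (lazy) (captured); then one or more of a digit (lazy) (captured).
A `+?`/`*?`/`{m,n}?` starts at its minimum and grows only as far as needed for what follows to match.
Walking the string: at [4:12] match 'bv 55555', groups = ('bv ', '5555', '5').
3 groups means the one result is a tuple of 3 captured strings — 1 here.

[('bv ', '5555', '5')]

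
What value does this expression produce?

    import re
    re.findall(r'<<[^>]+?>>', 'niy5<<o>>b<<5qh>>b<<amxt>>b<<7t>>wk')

Matches: at [4:9] → '<<o>>'; at [10:17] → '<<5qh>>'; at [18:26] → '<<amxt>>'; at [27:33] → '<<7t>>'.
Since nothing is captured, `findall` lists the 4 matched substrings directly.

['<<o>>', '<<5qh>>', '<<amxt>>', '<<7t>>']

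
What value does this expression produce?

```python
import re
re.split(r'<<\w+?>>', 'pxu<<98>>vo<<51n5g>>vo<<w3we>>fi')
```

['pxu', 'vo', 'vo', 'fi']

Matches to split on: at [3:9] → '<<98>>'; at [11:20] → '<<51n5g>>'; at [22:30] → '<<w3we>>'.
Each match becomes a cut point; 4 segments remain.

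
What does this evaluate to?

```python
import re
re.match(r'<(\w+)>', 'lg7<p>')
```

`match` is anchored at position 0; if the pattern doesn't fit there, it returns None.
Here position 0 doesn't satisfy it, so the call returns None.

None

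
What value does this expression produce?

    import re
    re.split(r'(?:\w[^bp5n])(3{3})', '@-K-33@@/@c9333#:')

Pattern: a word character, then any character except [bp5n] (non-capturing group); then exactly 3 of a literal '3' (captured).
Matches to split on: at [10:15] → 'c9333'.
With a capturing group present, the delimiter's captured portion is kept in the result list.

['@-K-33@@/@', '333', '#:']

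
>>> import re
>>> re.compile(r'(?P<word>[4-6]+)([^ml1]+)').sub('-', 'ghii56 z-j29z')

Pattern: one or more of a character in [4-6] (captured as 'word'); then one or more of any character except [ml1] (captured).
Matches: at [4:13] → '56 z-j29z'.
Each match is replaced by '-'.

'ghii-'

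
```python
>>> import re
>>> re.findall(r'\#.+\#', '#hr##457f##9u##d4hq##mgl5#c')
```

With no groups in the pattern, `findall` gives back each whole match — 1 here.

['#hr##457f##9u##d4hq##mgl5#']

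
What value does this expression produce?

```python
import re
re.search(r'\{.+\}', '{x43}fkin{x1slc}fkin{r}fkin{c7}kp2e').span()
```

Unlike `match`, `search` isn't anchored — it looks for the pattern anywhere in the string.
The match spans [0:31] → '{x43}fkin{x1slc}fkin{r}fkin{c7}'.

(0, 31)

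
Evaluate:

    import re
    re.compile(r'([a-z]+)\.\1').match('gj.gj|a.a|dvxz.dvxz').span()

`re.match` won't scan ahead — the pattern has to work from the very first character.
The match spans [0:5] → 'gj.gj'.

(0, 5)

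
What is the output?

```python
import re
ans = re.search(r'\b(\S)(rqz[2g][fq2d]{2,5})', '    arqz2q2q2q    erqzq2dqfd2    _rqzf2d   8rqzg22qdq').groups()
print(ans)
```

('a', 'rqz2q2q2q')

This matches a word boundary (`\b`, zero-width); then a non-whitespace character (captured); then the literal 'rqz', then one of [2g], then 2 to 5 of one of [fq2d] (captured).
`search` walks the string left to right and returns the first match it finds.
The match spans [4:14] → 'arqz2q2q2q'.
Captured: group 1 = 'a', group 2 = 'rqz2q2q2q'.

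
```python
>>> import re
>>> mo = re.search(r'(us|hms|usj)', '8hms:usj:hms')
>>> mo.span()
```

(1, 4)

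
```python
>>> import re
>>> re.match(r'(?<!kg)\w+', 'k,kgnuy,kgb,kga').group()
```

`re.match` only tries the pattern at the start of the string.
The match spans [0:1] → 'k'.

'k'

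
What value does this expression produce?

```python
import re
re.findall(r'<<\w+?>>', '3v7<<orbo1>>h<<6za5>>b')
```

Matches: at [3:12] → '<<orbo1>>'; at [13:21] → '<<6za5>>'.
`findall` yields the raw match text (2 of them) because the pattern has no groups.

['<<orbo1>>', '<<6za5>>']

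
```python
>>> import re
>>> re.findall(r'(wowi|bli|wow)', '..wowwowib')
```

`|` is ordered: at each position the engine commits to the first alternative that works.
`findall` collects group 1 from each match (2 total).

['wow', 'wowi']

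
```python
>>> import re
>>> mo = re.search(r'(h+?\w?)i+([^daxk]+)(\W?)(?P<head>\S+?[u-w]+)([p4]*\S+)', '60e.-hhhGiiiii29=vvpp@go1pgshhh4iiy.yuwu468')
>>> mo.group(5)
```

'468'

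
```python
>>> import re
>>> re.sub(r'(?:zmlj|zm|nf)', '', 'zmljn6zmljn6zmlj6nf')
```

'n6n66'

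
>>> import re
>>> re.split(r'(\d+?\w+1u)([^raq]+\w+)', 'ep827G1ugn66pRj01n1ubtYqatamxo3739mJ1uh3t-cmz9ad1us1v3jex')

['ep', '827G1ugn66pRj01n1ubtYqatamxo3739mJ1u', 'h3t-cmz9ad1us1v3jex', '']

`re.split` interleaves the captured-group text with the surrounding fragments.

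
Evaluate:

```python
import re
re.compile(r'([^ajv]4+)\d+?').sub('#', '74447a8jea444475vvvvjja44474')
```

Because the quantifier is non-greedy, it stops expanding at the earliest point where the rest of the pattern can succeed.
Each match is replaced by '#'.

'#a8jea#5vvvvjja#4'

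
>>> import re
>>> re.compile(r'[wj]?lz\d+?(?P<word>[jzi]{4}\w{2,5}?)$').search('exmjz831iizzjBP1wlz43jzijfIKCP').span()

(16, 30)

The pattern matches optionally one of [wj], then the literal 'lz'; then one or more of a digit (lazy); then exactly 4 of one of [jzi], then 2 to 5 of a word character (lazy) (captured as 'word'); then anchored at the end.
The match spans [16:30] → 'wlz43jzijfIKCP'.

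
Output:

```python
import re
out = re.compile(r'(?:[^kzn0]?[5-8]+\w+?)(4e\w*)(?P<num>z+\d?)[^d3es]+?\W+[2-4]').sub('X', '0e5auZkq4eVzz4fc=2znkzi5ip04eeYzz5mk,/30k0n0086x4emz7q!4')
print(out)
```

This matches optionally any character except [kzn0], then one or more of a character in [5-8], then one or more of a word character (lazy) (non-capturing group); then the literal '4e', then zero or more of a word character (captured); then one or more of a literal 'z', then optionally a digit (captured as 'num'); then one or more of any character except [d3es] (lazy); then one or more of a non-word character, then a character in [2-4].
Matches: at [1:18] → 'e5auZkq4eVzz4fc=2'; at [22:39] → 'i5ip04eeYzz5mk,/3'; at [45:56] → '86x4emz7q!4'.
Every occurrence is swapped for 'X'.

0XznkzX0k0n00X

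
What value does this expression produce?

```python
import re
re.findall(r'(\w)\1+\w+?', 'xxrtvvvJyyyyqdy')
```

['x', 'v', 'y']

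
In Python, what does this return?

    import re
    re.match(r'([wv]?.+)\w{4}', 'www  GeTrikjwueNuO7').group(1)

'www  GeTrikjwue'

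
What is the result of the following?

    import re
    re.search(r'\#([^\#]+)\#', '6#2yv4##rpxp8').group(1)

The match spans [1:7] → '#2yv4#'.
Captured: group 1 = '2yv4'.

'2yv4'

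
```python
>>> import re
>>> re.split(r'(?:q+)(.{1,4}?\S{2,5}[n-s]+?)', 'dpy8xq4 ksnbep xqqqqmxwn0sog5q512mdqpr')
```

['dpy8x', '4 ksnbep', ' x', 'mxwn0so', 'g5', '512mdqp', 'r']

This matches one or more of a literal 'q' (non-capturing group); then 1 to 4 of any character (lazy), then 2 to 5 of a non-whitespace character, then one or more of a character in [n-s] (lazy) (captured).
Matches to split on: at [5:14] → 'q4 ksnbep'; at [16:27] → 'qqqqmxwn0so'; at [29:37] → 'q512mdqp'.
With a capturing group present, the delimiter's captured portion is kept in the result list.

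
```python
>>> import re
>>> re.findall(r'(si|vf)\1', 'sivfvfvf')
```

`\1` is not a pattern — it's the concrete string captured by group 1, re-applied verbatim.
Matches: at [2:6] match 'vfvf', group 1 = 'vf'.
One capturing group, so `findall` returns just the captured substring from the one match — 1 in all.

['vf']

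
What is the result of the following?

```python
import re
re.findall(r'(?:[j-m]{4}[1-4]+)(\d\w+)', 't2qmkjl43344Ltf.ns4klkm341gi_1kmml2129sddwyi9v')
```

['4Ltf', '1gi_1kmml2129sddwyi9v']

Pattern: exactly 4 of a character in [j-m], then one or more of a character in [1-4] (non-capturing group); then a digit, then one or more of a word character (captured).
Scanning left to right: at [3:15] match 'mkjl43344Ltf', group 1 = '4Ltf'; at [19:46] match 'klkm341gi_1kmml2129sddwyi9v', group 1 = '1gi_1kmml2129sddwyi9v'.
With a single group, `findall` returns only what that group captured — 2 items.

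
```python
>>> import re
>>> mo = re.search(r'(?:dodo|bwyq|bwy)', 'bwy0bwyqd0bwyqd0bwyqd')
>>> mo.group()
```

'bwy'

`search` walks the string left to right and returns the first match it finds.
The match spans [0:3] → 'bwy'.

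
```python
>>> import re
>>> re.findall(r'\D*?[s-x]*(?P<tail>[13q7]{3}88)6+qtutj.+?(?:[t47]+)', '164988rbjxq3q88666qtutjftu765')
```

The pattern matches zero or more of a non-digit (lazy), then zero or more of a character in [s-x]; then exactly 3 of one of [13q7], then the literal '88' (captured as 'tail'); then one or more of a literal '6'; then the literal 'qt', then the literal 'utj'; then one or more of any character (lazy); then one or more of one of [t47] (non-capturing group).
Scanning left to right: at [6:25] match 'rbjxq3q88666qtutjft', group 1 = 'q3q88'.
`findall` collects group 1 from the one match (1 total).

['q3q88']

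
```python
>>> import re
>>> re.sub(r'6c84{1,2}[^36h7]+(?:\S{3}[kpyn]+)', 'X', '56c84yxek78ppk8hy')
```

This matches the literal '6c8', then 1 to 2 of the literal '4'; then one or more of any character except [36h7]; then exactly 3 of a non-whitespace character, then one or more of one of [kpyn] (non-capturing group).
Matches: at [1:14] → '6c84yxek78ppk'.
Each match is replaced by 'X'.

'5X8hy'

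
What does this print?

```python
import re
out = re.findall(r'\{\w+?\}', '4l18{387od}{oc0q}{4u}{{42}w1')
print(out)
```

['{387od}', '{oc0q}', '{4u}', '{42}']

Scanning left to right: at [4:11] → '{387od}'; at [11:17] → '{oc0q}'; at [17:21] → '{4u}'; at [22:26] → '{42}'.
`findall` yields the raw match text (4 of them) because the pattern has no groups.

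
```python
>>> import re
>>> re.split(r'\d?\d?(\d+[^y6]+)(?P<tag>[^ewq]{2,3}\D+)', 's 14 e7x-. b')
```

['s ', '4 e7x-', '. b', '']

This matches optionally a digit, then optionally a digit; then one or more of a digit, then one or more of any character except [y6] (captured); then 2 to 3 of any character except [ewq], then one or more of a non-digit (captured as 'tag').
`re.split` interleaves the captured-group text with the surrounding fragments.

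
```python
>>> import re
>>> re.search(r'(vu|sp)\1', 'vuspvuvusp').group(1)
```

'vu'

The match spans [4:8] → 'vuvu'.
Captured: group 1 = 'vu'.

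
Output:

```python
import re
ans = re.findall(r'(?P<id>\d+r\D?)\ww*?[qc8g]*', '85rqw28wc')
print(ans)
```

This matches one or more of a digit, then the literal 'r', then optionally a non-digit (captured as 'id'); then a word character, then zero or more of the literal 'w' (lazy), then zero or more of one of [qc8g].
`findall` collects group 1 from the one match (1 total).

['85rq']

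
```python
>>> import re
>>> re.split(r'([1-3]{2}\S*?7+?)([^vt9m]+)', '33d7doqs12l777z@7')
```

This matches exactly 2 of a character in [1-3], then zero or more of a non-whitespace character (lazy), then one or more of a literal '7' (lazy) (captured); then one or more of any character except [vt9m] (captured).
A `+?`/`*?`/`{m,n}?` starts at its minimum and grows only as far as needed for what follows to match.
Matches to split on: at [0:17] → '33d7doqs12l777z@7'.
Because the pattern has a capturing group, `split` also inserts each captured text between the pieces.

['', '33d7', 'doqs12l777z@7', '']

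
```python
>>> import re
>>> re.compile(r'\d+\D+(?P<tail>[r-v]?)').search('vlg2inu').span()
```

Pattern: one or more of a digit; then one or more of a non-digit; then optionally a character in [r-v] (captured as 'tail').
`search` walks the string left to right and returns the first match it finds.
The match spans [3:7] → '2inu'.
Captured: group 1 = ''.

(3, 7)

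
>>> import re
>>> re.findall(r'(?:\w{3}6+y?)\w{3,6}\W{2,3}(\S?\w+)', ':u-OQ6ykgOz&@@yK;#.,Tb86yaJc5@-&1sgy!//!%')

['1sgy']

The pattern matches exactly 3 of a word character, then one or more of the literal '6', then optionally the literal 'y' (non-capturing group); then 3 to 6 of a word character, then 2 to 3 of a non-word character; then optionally a non-whitespace character, then one or more of a word character (captured).
Matches: at [20:36] match 'Tb86yaJc5@-&1sgy', group 1 = '1sgy'.
One capturing group, so `findall` returns just the captured substring from the one match — 1 in all.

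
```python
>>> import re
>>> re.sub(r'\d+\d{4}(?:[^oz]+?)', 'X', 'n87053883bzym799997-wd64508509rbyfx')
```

The `?` after the quantifier makes it lazy — it takes as little as possible before letting the rest of the pattern try.
Each match is replaced by 'X'.

'nXzymXwdXbyfx'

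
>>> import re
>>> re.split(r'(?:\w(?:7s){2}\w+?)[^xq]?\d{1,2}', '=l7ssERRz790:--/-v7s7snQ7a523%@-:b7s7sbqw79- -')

['=l7ssERRz790:--/-', 'a523%@-:', '- -']

Lazy quantifiers expand one character at a time until the remainder of the pattern can match.
Splitting on the pattern gives 3 pieces.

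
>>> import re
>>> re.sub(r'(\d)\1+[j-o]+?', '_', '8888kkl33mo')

'_kl_o'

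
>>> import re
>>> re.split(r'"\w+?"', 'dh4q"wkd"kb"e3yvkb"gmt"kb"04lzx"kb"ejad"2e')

['dh4q', 'kb', 'gmt', '04lzx', 'ejad"2e']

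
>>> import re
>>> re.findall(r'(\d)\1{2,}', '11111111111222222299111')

['1', '2', '1']

A backreference is literal: `\1` must see the identical characters the first group matched.
Scanning left to right: at [0:11] match '11111111111', group 1 = '1'; at [11:18] match '2222222', group 1 = '2'; at [20:23] match '111', group 1 = '1'.
`findall` collects group 1 from each match (3 total).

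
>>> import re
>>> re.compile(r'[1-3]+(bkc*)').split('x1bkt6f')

['x', 'bk', 't6f']

This matches one or more of a character in [1-3]; then the literal 'bk', then zero or more of the literal 'c' (captured).
Matches to split on: at [1:4] → '1bk'.
`re.split` interleaves the captured-group text with the surrounding fragments.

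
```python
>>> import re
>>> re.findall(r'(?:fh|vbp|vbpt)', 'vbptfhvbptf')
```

['vbp', 'fh', 'vbp']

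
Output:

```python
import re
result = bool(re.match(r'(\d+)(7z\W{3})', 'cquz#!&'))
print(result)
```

False

The pattern matches one or more of a digit (captured); then the literal '7z', then exactly 3 of a non-word character (captured).
`re.match` won't scan ahead — the pattern has to work from the very first character.
Here the pattern fails at index 0, so the call returns None, and `bool(None)` is False.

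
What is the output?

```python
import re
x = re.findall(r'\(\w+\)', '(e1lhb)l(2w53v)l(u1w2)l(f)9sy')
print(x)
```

['(e1lhb)', '(2w53v)', '(u1w2)', '(f)']

Since nothing is captured, `findall` lists the 4 matched substrings directly.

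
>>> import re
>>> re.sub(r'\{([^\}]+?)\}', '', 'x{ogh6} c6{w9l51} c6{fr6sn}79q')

Matches: at [1:7] → '{ogh6}'; at [10:17] → '{w9l51}'; at [20:27] → '{fr6sn}'.
Each match is replaced by ''.

'x c6 c679q'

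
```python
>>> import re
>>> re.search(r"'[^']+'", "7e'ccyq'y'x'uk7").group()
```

`re.search` tries every starting position until one works.
The match spans [2:8] → "'ccyq'".

"'ccyq'"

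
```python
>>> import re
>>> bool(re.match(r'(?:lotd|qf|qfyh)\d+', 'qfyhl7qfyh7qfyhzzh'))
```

False

`re.match` won't scan ahead — the pattern has to work from the very first character.
Here the pattern fails at index 0, so the call returns None, and `bool(None)` is False.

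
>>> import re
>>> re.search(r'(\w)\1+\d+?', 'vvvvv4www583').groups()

The backreference `\1` re-matches whatever the first group consumed, character for character.
`re.search` scans for the first position where the pattern succeeds.
The match spans [0:6] → 'vvvvv4'.
Captured: group 1 = 'v'.

('v',)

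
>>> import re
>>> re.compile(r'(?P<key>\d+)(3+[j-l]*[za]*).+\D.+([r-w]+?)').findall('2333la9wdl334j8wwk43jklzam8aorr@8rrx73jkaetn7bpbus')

This matches one or more of a digit (captured as 'key'); then one or more of the literal '3', then zero or more of a character in [j-l], then zero or more of one of [za] (captured); then one or more of any character, then a non-digit; then one or more of any character; then one or more of a character in [r-w] (lazy) (captured).
Walking the string: at [0:50] match '2333la9wdl334j8wwk43jklzam8aorr@8rrx73jkaetn7bpbus', groups = ('233', '3la', 's').
3 groups means the one result is a tuple of 3 captured strings — 1 here.

[('233', '3la', 's')]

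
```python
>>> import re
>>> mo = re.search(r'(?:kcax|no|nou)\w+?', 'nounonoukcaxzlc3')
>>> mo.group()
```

Branches in `(...|...)` are attempted left-to-right; the first branch that allows the whole pattern to succeed is taken.
The match spans [0:3] → 'nou'.

'nou'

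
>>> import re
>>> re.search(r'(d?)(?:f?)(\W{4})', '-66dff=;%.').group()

'f=;%.'

The match spans [5:10] → 'f=;%.'.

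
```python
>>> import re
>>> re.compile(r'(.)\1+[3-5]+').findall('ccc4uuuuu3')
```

['c', 'u']

`\1` has to match the exact text group 1 already captured.
With a single group, `findall` returns only what that group captured — 2 items.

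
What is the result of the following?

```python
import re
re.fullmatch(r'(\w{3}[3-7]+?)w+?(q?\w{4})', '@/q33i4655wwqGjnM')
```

None

Pattern: exactly 3 of a word character, then one or more of a character in [3-7] (lazy) (captured); then one or more of a literal 'w' (lazy); then optionally a literal 'q', then exactly 4 of a word character (captured).
`fullmatch` succeeds only if the pattern covers the string from start to end.
Here the string isn't matched end-to-end, so the call returns None.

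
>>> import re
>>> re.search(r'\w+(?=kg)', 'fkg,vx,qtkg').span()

The lookaround is zero-width — it requires the adjacent text to match without consuming it, so the asserted text isn't part of the match.
The match spans [0:1] → 'f'.

(0, 1)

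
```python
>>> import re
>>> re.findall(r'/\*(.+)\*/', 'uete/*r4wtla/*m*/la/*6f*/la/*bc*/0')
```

['r4wtla/*m*/la/*6f*/la/*bc']

With a single group, `findall` returns only what that group captured — 1 item.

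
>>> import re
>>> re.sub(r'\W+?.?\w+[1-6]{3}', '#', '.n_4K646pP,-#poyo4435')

'#pP#'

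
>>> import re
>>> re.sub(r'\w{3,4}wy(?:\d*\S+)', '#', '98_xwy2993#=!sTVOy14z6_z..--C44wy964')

The pattern matches 3 to 4 of a word character, then the literal 'wy'; then zero or more of a digit, then one or more of a non-whitespace character (non-capturing group).
Matches: at [0:36] → '98_xwy2993#=!sTVOy14z6_z..--C44wy964'.
`sub` substitutes '#' at each match site.

'#'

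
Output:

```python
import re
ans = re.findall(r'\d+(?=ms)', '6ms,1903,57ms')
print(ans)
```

Because the assertion is zero-width, the text it checks is not consumed and won't appear in the result.
Matches: at [0:1] → '6'; at [9:11] → '57'.
No capturing groups, so `findall` returns the 2 full match strings.

['6', '57']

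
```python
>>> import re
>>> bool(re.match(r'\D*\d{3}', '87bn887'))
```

False

`re.match` only tries the pattern at the start of the string.
Here the string doesn't start with a match, so the call returns None, and `bool(None)` is False.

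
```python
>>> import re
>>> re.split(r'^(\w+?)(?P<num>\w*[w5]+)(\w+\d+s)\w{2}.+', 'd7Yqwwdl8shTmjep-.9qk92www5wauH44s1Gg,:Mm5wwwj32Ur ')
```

['', 'd', '7Yqww', 'dl8s', '']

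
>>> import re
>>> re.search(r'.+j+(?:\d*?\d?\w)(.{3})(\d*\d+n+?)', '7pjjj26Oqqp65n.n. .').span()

Pattern: one or more of any character; then one or more of a literal 'j'; then zero or more of a digit (lazy), then optionally a digit, then a word character (non-capturing group); then exactly 3 of any character (captured); then zero or more of a digit, then one or more of a digit, then one or more of the literal 'n' (lazy) (captured).
`re.search` scans for the first position where the pattern succeeds.
The match spans [0:14] → '7pjjj26Oqqp65n'.
Captured: group 1 = 'qqp', group 2 = '65n'.

(0, 14)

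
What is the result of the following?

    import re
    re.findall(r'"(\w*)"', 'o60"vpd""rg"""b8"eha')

['vpd', 'rg', '']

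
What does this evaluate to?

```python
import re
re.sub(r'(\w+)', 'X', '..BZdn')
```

'..X'

This matches one or more of a word character (captured).
Matches: at [2:6] → 'BZdn'.
Every occurrence is swapped for 'X'.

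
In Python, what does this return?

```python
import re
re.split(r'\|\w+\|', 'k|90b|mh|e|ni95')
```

Matches to split on: at [1:6] → '|90b|'; at [8:11] → '|e|'.
`split` removes every match and returns the 3 fragments in between.

['k', 'mh', 'ni95']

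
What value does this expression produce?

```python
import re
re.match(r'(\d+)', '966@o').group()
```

This matches one or more of a digit (captured).
`match` is anchored at position 0; if the pattern doesn't fit there, it returns None.
The match spans [0:3] → '966'.
Captured: group 1 = '966'.

'966'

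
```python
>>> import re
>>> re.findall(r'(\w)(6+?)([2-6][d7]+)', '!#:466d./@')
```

Pattern: a word character (captured); then one or more of a literal '6' (lazy) (captured); then a character in [2-6], then one or more of one of [d7] (captured).
Scanning left to right: at [3:7] match '466d', groups = ('4', '6', '6d').
Multiple groups make `findall` return tuples — one 3-tuple for the one match.

[('4', '6', '6d')]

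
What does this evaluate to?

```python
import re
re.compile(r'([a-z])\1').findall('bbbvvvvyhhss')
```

After group 1 captures some text, `\1` only succeeds where that same text appears again.
Because there's exactly one group, `findall` drops the full match and keeps group 1 from each hit.

['b', 'v', 'v', 'h', 's']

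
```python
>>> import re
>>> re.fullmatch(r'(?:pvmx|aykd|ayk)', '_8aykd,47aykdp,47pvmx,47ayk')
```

`fullmatch` succeeds only if the pattern covers the string from start to end.
Here the string isn't matched end-to-end, so the call returns None.

None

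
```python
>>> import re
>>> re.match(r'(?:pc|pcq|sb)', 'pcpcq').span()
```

(0, 2)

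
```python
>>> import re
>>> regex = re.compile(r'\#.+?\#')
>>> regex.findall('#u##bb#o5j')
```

Lazy quantifiers expand one character at a time until the remainder of the pattern can match.
`findall` yields the raw match text (2 of them) because the pattern has no groups.

['#u#', '#bb#']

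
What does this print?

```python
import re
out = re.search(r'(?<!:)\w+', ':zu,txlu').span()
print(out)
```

(2, 3)

The negative lookahead/lookbehind blocks any match where the forbidden context is present.
The match spans [2:3] → 'u'.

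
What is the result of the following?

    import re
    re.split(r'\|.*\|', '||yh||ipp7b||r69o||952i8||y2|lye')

['', 'lye']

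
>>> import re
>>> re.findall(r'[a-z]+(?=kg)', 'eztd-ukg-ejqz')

The `(?=…)`/`(?<=…)` assertion just peeks at neighbouring text; it doesn't advance the match position.
With no groups in the pattern, `findall` gives back each whole match — 1 here.

['u']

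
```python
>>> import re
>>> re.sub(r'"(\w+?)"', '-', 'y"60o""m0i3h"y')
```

'y--y'

Matches: at [1:6] → '"60o"'; at [6:13] → '"m0i3h"'.
Every occurrence is swapped for '-'.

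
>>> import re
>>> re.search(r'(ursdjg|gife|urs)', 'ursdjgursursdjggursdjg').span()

(0, 6)

Branches in `(...|...)` are attempted left-to-right; the first branch that allows the whole pattern to succeed is taken.
`search` walks the string left to right and returns the first match it finds.
The match spans [0:6] → 'ursdjg'.
Captured: group 1 = 'ursdjg'.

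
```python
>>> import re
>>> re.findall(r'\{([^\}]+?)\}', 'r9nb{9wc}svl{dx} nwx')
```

One capturing group, so `findall` returns just the captured substring from each match — 2 in all.

['9wc', 'dx']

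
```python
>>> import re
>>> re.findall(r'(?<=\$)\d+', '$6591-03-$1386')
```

['6591', '1386']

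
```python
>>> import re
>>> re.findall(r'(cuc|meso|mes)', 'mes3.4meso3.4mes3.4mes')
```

['mes', 'meso', 'mes', 'mes']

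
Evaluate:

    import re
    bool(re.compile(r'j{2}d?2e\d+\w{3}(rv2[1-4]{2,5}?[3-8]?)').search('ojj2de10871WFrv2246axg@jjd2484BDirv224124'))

False

Here no position works, so the call returns None, and `bool(None)` is False.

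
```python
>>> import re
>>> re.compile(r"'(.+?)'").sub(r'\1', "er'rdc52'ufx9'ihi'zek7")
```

'errdc52ufx9ihizek7'

A `+?`/`*?`/`{m,n}?` starts at its minimum and grows only as far as needed for what follows to match.
Matches: at [2:9] → "'rdc52'"; at [13:18] → "'ihi'".
`\1` in the replacement pulls in group 1's text for each match.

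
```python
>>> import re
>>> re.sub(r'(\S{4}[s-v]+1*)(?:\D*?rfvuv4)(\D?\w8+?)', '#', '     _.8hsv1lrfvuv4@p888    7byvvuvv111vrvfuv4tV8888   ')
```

The pattern matches exactly 4 of a non-whitespace character, then one or more of a character in [s-v], then zero or more of the literal '1' (captured); then zero or more of a non-digit (lazy), then the literal 'rfv', then the literal 'uv4' (non-capturing group); then optionally a non-digit, then a word character, then one or more of the literal '8' (lazy) (captured).
A non-greedy quantifier consumes as few characters as it can — just enough that the remainder of the pattern still matches from where it stops; whatever follows it matches normally.
Matches: at [5:22] → '_.8hsv1lrfvuv4@p8'.
`sub` substitutes '#' at each match site.

'     #88    7byvvuvv111vrvfuv4tV8888   '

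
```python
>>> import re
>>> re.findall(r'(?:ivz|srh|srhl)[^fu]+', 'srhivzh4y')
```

['srhivzh4y']

Walking the string: at [0:9] → 'srhivzh4y'.
`findall` yields the raw match text (1 of them) because the pattern has no groups.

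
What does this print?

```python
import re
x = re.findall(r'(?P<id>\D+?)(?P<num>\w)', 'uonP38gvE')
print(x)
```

Pattern: one or more of a non-digit (lazy) (captured as 'id'); then a word character (captured as 'num').
With the lazy modifier that quantifier settles for the fewest repetitions that let the rest of the pattern succeed (the atoms after it are unaffected and can still be greedy).
Scanning left to right: at [0:2] match 'uo', groups = ('u', 'o'); at [2:4] match 'nP', groups = ('n', 'P'); at [6:8] match 'gv', groups = ('g', 'v').
With 2 capturing groups, `findall` returns a 2-tuple per match.

[('u', 'o'), ('n', 'P'), ('g', 'v')]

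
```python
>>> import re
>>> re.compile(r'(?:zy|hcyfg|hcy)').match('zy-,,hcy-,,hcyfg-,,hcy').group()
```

With `match`, the pattern is implicitly anchored at the beginning.
The match spans [0:2] → 'zy'.

'zy'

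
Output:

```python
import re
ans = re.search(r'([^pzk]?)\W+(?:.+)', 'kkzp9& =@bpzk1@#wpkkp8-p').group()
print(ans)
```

Pattern: optionally any character except [pzk] (captured); then one or more of a non-word character; then one or more of any character (non-capturing group).
Unlike `match`, `search` isn't anchored — it looks for the pattern anywhere in the string.
The match spans [4:24] → '9& =@bpzk1@#wpkkp8-p'.
Captured: group 1 = '9'.

9& =@bpzk1@#wpkkp8-p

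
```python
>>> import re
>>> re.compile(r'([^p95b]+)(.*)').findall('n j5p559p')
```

The pattern matches one or more of any character except [p95b] (captured); then zero or more of any character (captured).
Matches: at [0:9] match 'n j5p559p', groups = ('n j', '5p559p').
With 2 capturing groups, `findall` returns a 2-tuple per match.

[('n j', '5p559p')]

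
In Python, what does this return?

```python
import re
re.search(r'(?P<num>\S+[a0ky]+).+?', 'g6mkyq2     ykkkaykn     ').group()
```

The pattern matches one or more of a non-whitespace character, then one or more of one of [a0ky] (captured as 'num'); then one or more of any character (lazy).
A `+?`/`*?`/`{m,n}?` starts at its minimum and grows only as far as needed for what follows to match.
`re.search` scans for the first position where the pattern succeeds.
The match spans [0:6] → 'g6mkyq'.
Captured: group 1 = 'g6mky'.

'g6mkyq'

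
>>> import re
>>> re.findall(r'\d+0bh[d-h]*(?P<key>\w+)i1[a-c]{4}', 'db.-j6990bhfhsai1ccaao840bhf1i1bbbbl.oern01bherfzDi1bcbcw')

Pattern: one or more of a digit, then the literal '0bh', then zero or more of a character in [d-h]; then one or more of a word character (captured as 'key'); then the literal 'i1', then exactly 4 of a character in [a-c].
With a single group, `findall` returns only what that group captured — 1 item.

['sai1ccaao840bhf1']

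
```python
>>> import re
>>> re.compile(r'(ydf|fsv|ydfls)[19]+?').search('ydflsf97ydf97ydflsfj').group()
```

'ydf9'

The match spans [8:12] → 'ydf9'.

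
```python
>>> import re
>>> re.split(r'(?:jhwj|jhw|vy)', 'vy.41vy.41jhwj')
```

['', '.41', '.41', '']

`|` is ordered: at each position the engine commits to the first alternative that works.
Each match becomes a cut point; 4 segments remain.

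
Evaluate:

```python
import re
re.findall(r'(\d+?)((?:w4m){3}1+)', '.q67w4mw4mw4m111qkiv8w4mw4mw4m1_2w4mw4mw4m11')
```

[('67', 'w4mw4mw4m111'), ('8', 'w4mw4mw4m1'), ('2', 'w4mw4mw4m11')]

This matches one or more of a digit (lazy) (captured); then the literal 'w4m' repeated 3 times, then one or more of the literal '1' (captured).
2 groups means each result is a tuple of 2 captured strings — 3 here.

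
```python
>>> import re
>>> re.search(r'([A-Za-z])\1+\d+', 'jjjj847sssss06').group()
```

`\1` has to match the exact text group 1 already captured.
The match spans [0:7] → 'jjjj847'.

'jjjj847'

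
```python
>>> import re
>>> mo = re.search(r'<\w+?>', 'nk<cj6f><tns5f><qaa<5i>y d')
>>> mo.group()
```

'<cj6f>'

`re.search` tries every starting position until one works.
The match spans [2:8] → '<cj6f>'.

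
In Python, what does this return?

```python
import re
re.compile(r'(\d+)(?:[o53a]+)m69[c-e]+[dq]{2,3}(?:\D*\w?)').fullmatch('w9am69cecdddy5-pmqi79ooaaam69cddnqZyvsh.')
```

This matches one or more of a digit (captured); then one or more of one of [o53a] (non-capturing group); then the literal 'm69', then one or more of a character in [c-e], then 2 to 3 of one of [dq]; then zero or more of a non-digit, then optionally a word character (non-capturing group).
For `fullmatch`, every character of the input must be accounted for by the pattern.
Here there's no way to consume every character, so the call returns None.

None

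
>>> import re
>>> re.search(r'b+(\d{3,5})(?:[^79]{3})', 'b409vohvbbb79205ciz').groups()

('409',)

This matches one or more of a literal 'b'; then 3 to 5 of a digit (captured); then exactly 3 of any character except [79] (non-capturing group).
`re.search` scans for the first position where the pattern succeeds.
The match spans [0:7] → 'b409voh'.
Captured: group 1 = '409'.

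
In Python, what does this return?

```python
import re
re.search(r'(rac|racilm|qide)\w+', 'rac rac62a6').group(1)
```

'rac'

`search` walks the string left to right and returns the first match it finds.
The match spans [4:11] → 'rac62a6'.
Captured: group 1 = 'rac'.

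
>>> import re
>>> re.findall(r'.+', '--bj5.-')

['--bj5.-']

Pattern: one or more of any character.
Scanning left to right: at [0:7] → '--bj5.-'.
`findall` yields the raw match text (1 of them) because the pattern has no groups.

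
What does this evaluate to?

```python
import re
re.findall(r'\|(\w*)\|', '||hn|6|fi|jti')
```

One capturing group, so `findall` returns just the captured substring from each match — 2 in all.

['', '6']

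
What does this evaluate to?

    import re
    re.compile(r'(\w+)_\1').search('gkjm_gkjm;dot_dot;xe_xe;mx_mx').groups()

The backreference `\1` re-matches whatever the first group consumed, character for character.
`search` walks the string left to right and returns the first match it finds.
The match spans [0:9] → 'gkjm_gkjm'.
Captured: group 1 = 'gkjm'.

('gkjm',)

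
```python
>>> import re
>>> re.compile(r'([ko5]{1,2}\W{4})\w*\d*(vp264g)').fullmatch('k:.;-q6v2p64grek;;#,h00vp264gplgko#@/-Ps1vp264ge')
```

None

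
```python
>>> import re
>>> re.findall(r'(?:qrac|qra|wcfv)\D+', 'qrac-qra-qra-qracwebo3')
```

Matches: at [0:21] → 'qrac-qra-qra-qracwebo'.
Since nothing is captured, `findall` lists the 1 matched substring directly.

['qrac-qra-qra-qracwebo']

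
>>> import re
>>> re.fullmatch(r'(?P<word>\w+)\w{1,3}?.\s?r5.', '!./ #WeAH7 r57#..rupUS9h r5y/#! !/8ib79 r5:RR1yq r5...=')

None

`fullmatch` succeeds only if the pattern covers the string from start to end.
Here the pattern can't cover the whole string, so the call returns None.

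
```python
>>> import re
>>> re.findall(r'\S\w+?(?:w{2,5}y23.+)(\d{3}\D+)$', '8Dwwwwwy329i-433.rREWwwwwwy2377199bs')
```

The pattern matches a non-whitespace character, then one or more of a word character (lazy); then 2 to 5 of a literal 'w', then the literal 'y23', then one or more of any character (non-capturing group); then exactly 3 of a digit, then one or more of a non-digit (captured); then anchored at the end.
Scanning left to right: at [16:36] match '.rREWwwwwwy2377199bs', group 1 = '199bs'.
With a single group, `findall` returns only what that group captured — 1 item.

['199bs']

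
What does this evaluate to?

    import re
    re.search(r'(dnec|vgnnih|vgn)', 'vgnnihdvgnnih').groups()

The match spans [0:6] → 'vgnnih'.
Captured: group 1 = 'vgnnih'.

('vgnnih',)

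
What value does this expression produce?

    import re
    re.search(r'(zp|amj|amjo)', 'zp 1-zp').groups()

Unlike `match`, `search` isn't anchored — it looks for the pattern anywhere in the string.
The match spans [0:2] → 'zp'.
Captured: group 1 = 'zp'.

('zp',)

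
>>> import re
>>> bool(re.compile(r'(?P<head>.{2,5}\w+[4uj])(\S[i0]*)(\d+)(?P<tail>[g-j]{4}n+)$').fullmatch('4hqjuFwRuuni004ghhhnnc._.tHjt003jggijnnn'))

Pattern: 2 to 5 of any character, then one or more of a word character, then one of [4uj] (captured as 'head'); then a non-whitespace character, then zero or more of one of [i0] (captured); then one or more of a digit (captured); then exactly 4 of a character in [g-j], then one or more of the literal 'n' (captured as 'tail'); then anchored at the end.
`fullmatch` succeeds only if the pattern covers the string from start to end.
Here the string isn't matched end-to-end, so the call returns None, and `bool(None)` is False.

False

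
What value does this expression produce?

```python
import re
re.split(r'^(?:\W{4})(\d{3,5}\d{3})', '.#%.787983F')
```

['', '787983', 'F']

The pattern matches anchored at the start of the string; then exactly 4 of a non-word character (non-capturing group); then 3 to 5 of a digit, then exactly 3 of a digit (captured).
Matches to split on: at [0:10] → '.#%.787983'.
Because the pattern has a capturing group, `split` also inserts each captured text between the pieces.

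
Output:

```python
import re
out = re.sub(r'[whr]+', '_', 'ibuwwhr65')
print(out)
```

ibu_65

Each match is replaced by '_'.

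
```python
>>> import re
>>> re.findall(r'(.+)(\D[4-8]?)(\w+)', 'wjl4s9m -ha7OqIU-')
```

[('wjl4s9m -ha7Oq', 'I', 'U')]

3 groups means the one result is a tuple of 3 captured strings — 1 here.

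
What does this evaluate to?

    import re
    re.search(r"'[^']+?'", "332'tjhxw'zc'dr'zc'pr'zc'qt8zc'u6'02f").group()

"'tjhxw'"

`re.search` tries every starting position until one works.
The match spans [3:10] → "'tjhxw'".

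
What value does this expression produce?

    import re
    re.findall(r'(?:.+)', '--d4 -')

['--d4 -']

This matches one or more of any character (non-capturing group).
Walking the string: at [0:6] → '--d4 -'.
Since nothing is captured, `findall` lists the 1 matched substring directly.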